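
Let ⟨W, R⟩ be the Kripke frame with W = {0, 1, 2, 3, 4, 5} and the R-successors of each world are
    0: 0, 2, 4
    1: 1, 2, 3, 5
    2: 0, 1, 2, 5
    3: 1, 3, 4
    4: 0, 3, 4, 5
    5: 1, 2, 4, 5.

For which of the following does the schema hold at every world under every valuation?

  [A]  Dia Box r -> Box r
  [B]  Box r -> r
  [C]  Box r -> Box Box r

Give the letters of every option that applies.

B

R is reflexive: each world relates to itself.
R is not transitive: 0 R 2 and 2 R 1 but not 0 R 1.
R is not euclidean: 0 R 2 and 0 R 4 but not 2 R 4.
(A) Dia Box r -> Box r (the dual of axiom 5) characterises the euclidean frames. R is not euclidean — not valid.
(B) Box r -> r (axiom T) characterises the reflexive frames. R is reflexive — valid.
(C) axiom 4: valid iff R is transitive. R is not transitive — not valid.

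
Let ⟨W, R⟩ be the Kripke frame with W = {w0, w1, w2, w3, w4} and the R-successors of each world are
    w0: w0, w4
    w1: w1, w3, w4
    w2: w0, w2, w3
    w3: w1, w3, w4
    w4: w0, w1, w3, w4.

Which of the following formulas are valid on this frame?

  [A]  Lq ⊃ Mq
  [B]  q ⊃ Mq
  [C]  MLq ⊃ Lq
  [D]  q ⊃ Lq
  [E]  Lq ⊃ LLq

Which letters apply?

R is reflexive: each world relates to itself.
R is not transitive: w0 R w4 and w4 R w1 but not w0 R w1.
R is not euclidean: w2 R w0 and w2 R w2 but not w0 R w2.
R is serial: every world has an R-successor.
R is not a subset of the identity: w0 R w4 with w0 ≠ w4.
(A) Lq ⊃ Mq is axiom D, which corresponds to seriality. R is serial — valid.
(B) q ⊃ Mq (the dual of axiom T) characterises the reflexive frames. R is reflexive — valid.
(C) the dual of axiom 5: valid iff R is euclidean. R is not euclidean — not valid.
(D) q ⊃ Lq is valid only on frames where every R-edge is a self-loop. Here R ⊄ identity — not valid.
(E) axiom 4: valid iff R is transitive. R is not transitive — not valid.

A, B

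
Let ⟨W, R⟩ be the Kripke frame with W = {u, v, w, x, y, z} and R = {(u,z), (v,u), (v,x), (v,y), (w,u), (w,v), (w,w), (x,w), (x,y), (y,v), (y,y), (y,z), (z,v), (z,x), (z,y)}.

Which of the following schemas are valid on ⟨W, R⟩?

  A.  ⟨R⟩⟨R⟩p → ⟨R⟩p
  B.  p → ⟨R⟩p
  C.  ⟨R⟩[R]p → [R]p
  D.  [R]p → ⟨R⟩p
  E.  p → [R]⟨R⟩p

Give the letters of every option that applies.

D

R is not reflexive: not u R u.
R is not symmetric: u R z but not z R u.
R is not transitive: u R z and z R v but not u R v.
R is not euclidean: v R u and v R x but not u R x.
R is serial: every world has an R-successor.
(A) ⟨R⟩⟨R⟩p → ⟨R⟩p is the dual of axiom 4, which corresponds to transitivity. R is not transitive — not valid.
(B) p → ⟨R⟩p is the dual of axiom T, which corresponds to reflexivity. R is not reflexive — not valid.
(C) ⟨R⟩[R]p → [R]p (the dual of axiom 5) characterises the euclidean frames. R is not euclidean — not valid.
(D) axiom D: valid iff R is serial. R is serial — valid.
(E) p → [R]⟨R⟩p (axiom B) characterises the symmetric frames. R is not symmetric — not valid.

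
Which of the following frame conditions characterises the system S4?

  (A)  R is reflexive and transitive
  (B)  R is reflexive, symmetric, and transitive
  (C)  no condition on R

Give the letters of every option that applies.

(A) S4 is sound and complete for exactly this class.
(B) this class determines S5, not S4.
(C) this class determines K, not S4.

A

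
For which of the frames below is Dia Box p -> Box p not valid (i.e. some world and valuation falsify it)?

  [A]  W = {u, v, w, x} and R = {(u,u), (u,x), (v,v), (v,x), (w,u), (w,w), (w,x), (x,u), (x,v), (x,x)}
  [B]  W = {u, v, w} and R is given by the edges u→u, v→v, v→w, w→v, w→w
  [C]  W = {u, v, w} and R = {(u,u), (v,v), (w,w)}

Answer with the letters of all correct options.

The schema Dia Box p -> Box p is the dual of axiom 5; it is valid on a frame iff R is euclidean.
(A) R is not euclidean (w R u and w R w but not u R w), so the schema fails here.
(B) R is euclidean (any two R-successors of the same world are R-related), so the schema is valid here.
(C) R is euclidean (any two R-successors of the same world are R-related), so the schema is valid here.

A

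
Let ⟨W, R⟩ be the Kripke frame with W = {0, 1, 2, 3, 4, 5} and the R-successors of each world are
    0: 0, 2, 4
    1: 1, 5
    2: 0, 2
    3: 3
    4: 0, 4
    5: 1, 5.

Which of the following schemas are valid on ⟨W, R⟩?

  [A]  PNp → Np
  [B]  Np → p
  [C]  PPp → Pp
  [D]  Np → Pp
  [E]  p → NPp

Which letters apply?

B, D, E

R is reflexive: each world relates to itself.
R is symmetric: every R-edge is matched by its reverse.
R is not transitive: 2 R 0 and 0 R 4 but not 2 R 4.
R is not euclidean: 0 R 2 and 0 R 4 but not 2 R 4.
R is serial: every world has an R-successor.
(A) PNp → Np (the dual of axiom 5) characterises the euclidean frames. R is not euclidean — not valid.
(B) Np → p is axiom T; it is valid on a frame exactly when R is reflexive. R is reflexive, so valid.
(C) PPp → Pp is the dual of axiom 4; it is valid on a frame exactly when R is transitive. R is not transitive, so not valid.
(D) Np → Pp is axiom D; it is valid on a frame exactly when R is serial. R is serial, so valid.
(E) p → NPp (axiom B) characterises the symmetric frames. R is symmetric — valid.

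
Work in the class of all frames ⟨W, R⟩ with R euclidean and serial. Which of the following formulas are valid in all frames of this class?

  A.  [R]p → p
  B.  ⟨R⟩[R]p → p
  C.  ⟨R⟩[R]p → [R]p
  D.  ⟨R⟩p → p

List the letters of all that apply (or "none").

C

(A) [R]p → p (axiom T) characterises the reflexive frames. Such an R need not be reflexive — not valid.
(B) the dual of axiom B: valid iff R is symmetric. Such an R need not be symmetric — not valid.
(C) the dual of axiom 5: valid iff R is euclidean. Every such R is euclidean — valid.
(D) ⟨R⟩p → p (the converse of T) corresponds to R being a subset of the identity. Such an R need not be a subset of the identity, so not valid.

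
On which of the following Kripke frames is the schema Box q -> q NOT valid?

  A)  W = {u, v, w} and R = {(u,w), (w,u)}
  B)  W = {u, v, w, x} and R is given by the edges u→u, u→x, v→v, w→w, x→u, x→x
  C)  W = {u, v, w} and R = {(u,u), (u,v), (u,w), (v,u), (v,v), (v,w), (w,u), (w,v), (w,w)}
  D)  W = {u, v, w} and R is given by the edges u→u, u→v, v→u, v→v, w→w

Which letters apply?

The schema Box q -> q is axiom T; it is valid on a frame iff R is reflexive.
(A) R is not reflexive (not u R u), so the schema fails here.
(B) R is reflexive (each world relates to itself), so the schema is valid here.
(C) R is reflexive (each world relates to itself), so the schema is valid here.
(D) R is reflexive (each world relates to itself), so the schema is valid here.

A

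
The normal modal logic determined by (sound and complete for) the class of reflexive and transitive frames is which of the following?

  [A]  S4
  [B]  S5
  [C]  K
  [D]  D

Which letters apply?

(A) S4 is determined by exactly this class.
(B) S5 is determined by the class of reflexive, symmetric, and transitive frames.
(C) K is determined by the class of arbitrary frames.
(D) D is determined by the class of serial frames.

A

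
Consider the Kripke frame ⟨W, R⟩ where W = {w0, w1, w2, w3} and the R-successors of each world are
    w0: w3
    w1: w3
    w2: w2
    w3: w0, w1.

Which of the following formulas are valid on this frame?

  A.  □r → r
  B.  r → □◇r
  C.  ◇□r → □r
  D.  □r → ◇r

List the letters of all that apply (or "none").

B, D

R is not reflexive: not w0 R w0.
R is symmetric: every R-edge is matched by its reverse.
R is not euclidean: w3 R w0 and w3 R w1 but not w0 R w1.
R is serial: every world has an R-successor.
(A) □r → r is axiom T, which corresponds to reflexivity. R is not reflexive — not valid.
(B) r → □◇r is axiom B; it is valid on a frame exactly when R is symmetric. R is symmetric, so valid.
(C) ◇□r → □r is the dual of axiom 5, which corresponds to the euclidean property. R is not euclidean — not valid.
(D) □r → ◇r is axiom D, which corresponds to seriality. R is serial — valid.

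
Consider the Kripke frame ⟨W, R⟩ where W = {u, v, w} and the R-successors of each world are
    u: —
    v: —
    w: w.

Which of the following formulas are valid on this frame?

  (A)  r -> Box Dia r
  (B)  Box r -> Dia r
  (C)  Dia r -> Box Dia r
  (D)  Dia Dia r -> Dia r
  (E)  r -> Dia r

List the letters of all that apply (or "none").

A, C, D

R is not reflexive: not u R u.
R is symmetric: every R-edge is matched by its reverse.
R is transitive: R is closed under composition.
R is euclidean: any two R-successors of the same world are R-related.
R is not serial: u has no R-successor.
(A) axiom B: valid iff R is symmetric. R is symmetric — valid.
(B) axiom D: valid iff R is serial. R is not serial — not valid.
(C) Dia r -> Box Dia r (axiom 5) characterises the euclidean frames. R is euclidean — valid.
(D) Dia Dia r -> Dia r is the dual of axiom 4; it is valid on a frame exactly when R is transitive. R is transitive, so valid.
(E) the dual of axiom T: valid iff R is reflexive. R is not reflexive — not valid.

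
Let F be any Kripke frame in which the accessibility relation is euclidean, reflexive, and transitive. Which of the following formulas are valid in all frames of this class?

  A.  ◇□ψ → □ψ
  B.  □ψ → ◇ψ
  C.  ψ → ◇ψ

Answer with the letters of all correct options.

A relation that is euclidean, reflexive, and transitive is also serial and symmetric.
(A) ◇□ψ → □ψ is the dual of axiom 5, which corresponds to the euclidean property. Every such R is euclidean — valid.
(B) axiom D: valid iff R is serial. Every such R is serial — valid.
(C) ψ → ◇ψ (the dual of axiom T) characterises the reflexive frames. Every such R is reflexive — valid.

A, B, C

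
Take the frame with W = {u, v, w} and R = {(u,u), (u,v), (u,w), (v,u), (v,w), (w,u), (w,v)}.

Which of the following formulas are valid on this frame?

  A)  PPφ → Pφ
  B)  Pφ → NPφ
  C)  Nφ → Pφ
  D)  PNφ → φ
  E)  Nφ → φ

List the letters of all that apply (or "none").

R is not reflexive: not v R v.
R is symmetric: every R-edge is matched by its reverse.
R is not transitive: v R u and u R v but not v R v.
R is not euclidean: u R v and u R v but not v R v.
R is serial: every world has an R-successor.
(A) PPφ → Pφ (the dual of axiom 4) characterises the transitive frames. R is not transitive — not valid.
(B) Pφ → NPφ is axiom 5, which corresponds to the euclidean property. R is not euclidean — not valid.
(C) axiom D: valid iff R is serial. R is serial — valid.
(D) PNφ → φ (the dual of axiom B) characterises the symmetric frames. R is symmetric — valid.
(E) Nφ → φ (axiom T) characterises the reflexive frames. R is not reflexive — not valid.

C, D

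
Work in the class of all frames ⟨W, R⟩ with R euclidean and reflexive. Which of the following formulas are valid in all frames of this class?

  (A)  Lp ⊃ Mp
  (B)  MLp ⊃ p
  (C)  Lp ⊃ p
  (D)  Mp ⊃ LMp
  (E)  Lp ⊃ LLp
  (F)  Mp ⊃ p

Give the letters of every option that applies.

A reflexive euclidean relation is also symmetric (from wRw and wRv the euclidean condition gives vRw) and hence transitive; it is an equivalence relation.
(A) Lp ⊃ Mp (axiom D) characterises the serial frames. Every such R is serial — valid.
(B) MLp ⊃ p is the dual of axiom B, which corresponds to symmetry. Every such R is symmetric — valid.
(C) Lp ⊃ p (axiom T) characterises the reflexive frames. Every such R is reflexive — valid.
(D) Mp ⊃ LMp is axiom 5, which corresponds to the euclidean property. Every such R is euclidean — valid.
(E) Lp ⊃ LLp is axiom 4, which corresponds to transitivity. Every such R is transitive — valid.
(F) Mp ⊃ p (the converse of T) corresponds to R being a subset of the identity. Such an R need not be a subset of the identity, so not valid.

A, B, C, D, E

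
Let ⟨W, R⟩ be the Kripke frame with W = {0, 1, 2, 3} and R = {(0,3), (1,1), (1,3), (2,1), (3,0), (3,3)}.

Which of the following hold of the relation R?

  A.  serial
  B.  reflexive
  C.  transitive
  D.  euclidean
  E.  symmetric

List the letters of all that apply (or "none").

(A) serial: every world has an R-successor.
(B) not reflexive: not 0 R 0.
(C) not transitive: 0 R 3 and 3 R 0 but not 0 R 0.
(D) not euclidean: 1 R 3 and 1 R 1 but not 3 R 1.
(E) not symmetric: 1 R 3 but not 3 R 1.

A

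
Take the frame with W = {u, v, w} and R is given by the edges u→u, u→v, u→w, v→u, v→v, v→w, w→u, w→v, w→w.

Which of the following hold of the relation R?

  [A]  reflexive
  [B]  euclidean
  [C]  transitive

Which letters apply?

A, B, C

(A) reflexive: each world relates to itself.
(B) euclidean: any two R-successors of the same world are R-related.
(C) transitive: R is closed under composition.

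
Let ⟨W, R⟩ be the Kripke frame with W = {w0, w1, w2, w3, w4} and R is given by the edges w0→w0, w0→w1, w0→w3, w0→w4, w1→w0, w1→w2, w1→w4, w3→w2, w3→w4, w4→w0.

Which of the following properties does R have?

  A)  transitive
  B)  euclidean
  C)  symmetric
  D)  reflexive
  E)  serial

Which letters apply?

(A) not transitive: w0 R w1 and w1 R w2 but not w0 R w2.
(B) not euclidean: w0 R w1 and w0 R w3 but not w1 R w3.
(C) not symmetric: w0 R w3 but not w3 R w0.
(D) not reflexive: not w1 R w1.
(E) not serial: w2 has no R-successor.

none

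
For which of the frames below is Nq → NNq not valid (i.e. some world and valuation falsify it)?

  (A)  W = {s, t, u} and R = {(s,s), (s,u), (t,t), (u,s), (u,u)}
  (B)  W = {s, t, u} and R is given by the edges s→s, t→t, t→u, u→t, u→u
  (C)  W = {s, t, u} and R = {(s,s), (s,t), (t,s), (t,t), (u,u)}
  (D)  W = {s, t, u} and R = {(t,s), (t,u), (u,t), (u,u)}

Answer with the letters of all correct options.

The schema Nq → NNq is axiom 4; it is valid on a frame iff R is transitive.
(A) R is transitive (R is closed under composition), so the schema is valid here.
(B) R is transitive (R is closed under composition), so the schema is valid here.
(C) R is transitive (R is closed under composition), so the schema is valid here.
(D) R is not transitive (t R u and u R t but not t R t), so the schema fails here.

D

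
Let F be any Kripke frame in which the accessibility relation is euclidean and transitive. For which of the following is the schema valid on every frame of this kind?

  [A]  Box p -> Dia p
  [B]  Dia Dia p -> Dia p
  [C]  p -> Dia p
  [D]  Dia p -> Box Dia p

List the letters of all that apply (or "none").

B, D

(A) Box p -> Dia p is axiom D; it is valid on a frame exactly when R is serial. Such an R need not be serial, so not valid.
(B) Dia Dia p -> Dia p is the dual of axiom 4, which corresponds to transitivity. Every such R is transitive — valid.
(C) p -> Dia p (the dual of axiom T) characterises the reflexive frames. Such an R need not be reflexive — not valid.
(D) Dia p -> Box Dia p is axiom 5, which corresponds to the euclidean property. Every such R is euclidean — valid.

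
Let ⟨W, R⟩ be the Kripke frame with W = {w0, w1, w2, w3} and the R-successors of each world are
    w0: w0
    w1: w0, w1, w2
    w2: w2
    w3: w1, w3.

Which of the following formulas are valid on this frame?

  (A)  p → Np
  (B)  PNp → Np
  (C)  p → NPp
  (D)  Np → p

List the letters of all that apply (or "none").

D

R is reflexive: each world relates to itself.
R is not symmetric: w1 R w0 but not w0 R w1.
R is not euclidean: w1 R w0 and w1 R w1 but not w0 R w1.
R is not a subset of the identity: w1 R w0 with w1 ≠ w0.
(A) p → Np is valid only on frames where every R-edge is a self-loop. Here R ⊄ identity — not valid.
(B) PNp → Np (the dual of axiom 5) characterises the euclidean frames. R is not euclidean — not valid.
(C) p → NPp is axiom B, which corresponds to symmetry. R is not symmetric — not valid.
(D) Np → p is axiom T; it is valid on a frame exactly when R is reflexive. R is reflexive, so valid.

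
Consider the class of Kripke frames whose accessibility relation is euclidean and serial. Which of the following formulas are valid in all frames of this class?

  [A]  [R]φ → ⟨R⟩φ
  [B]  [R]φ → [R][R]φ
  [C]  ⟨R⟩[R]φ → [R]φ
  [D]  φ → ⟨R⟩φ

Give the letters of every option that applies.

A, C

(A) axiom D: valid iff R is serial. Every such R is serial — valid.
(B) [R]φ → [R][R]φ is axiom 4; it is valid on a frame exactly when R is transitive. Such an R need not be transitive, so not valid.
(C) the dual of axiom 5: valid iff R is euclidean. Every such R is euclidean — valid.
(D) φ → ⟨R⟩φ is the dual of axiom T; it is valid on a frame exactly when R is reflexive. Such an R need not be reflexive, so not valid.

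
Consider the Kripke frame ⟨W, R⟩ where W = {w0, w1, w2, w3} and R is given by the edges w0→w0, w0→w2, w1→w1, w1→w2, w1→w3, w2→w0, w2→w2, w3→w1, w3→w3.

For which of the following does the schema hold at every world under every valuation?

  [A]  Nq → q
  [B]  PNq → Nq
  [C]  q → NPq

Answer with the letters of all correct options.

A

R is reflexive: each world relates to itself.
R is not symmetric: w1 R w2 but not w2 R w1.
R is not euclidean: w1 R w2 and w1 R w1 but not w2 R w1.
(A) axiom T: valid iff R is reflexive. R is reflexive — valid.
(B) the dual of axiom 5: valid iff R is euclidean. R is not euclidean — not valid.
(C) q → NPq is axiom B; it is valid on a frame exactly when R is symmetric. R is not symmetric, so not valid.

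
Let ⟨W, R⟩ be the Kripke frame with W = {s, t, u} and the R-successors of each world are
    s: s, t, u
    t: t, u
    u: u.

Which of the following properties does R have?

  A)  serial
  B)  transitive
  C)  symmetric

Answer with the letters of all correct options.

A, B

(A) serial: every world has an R-successor.
(B) transitive: R is closed under composition.
(C) not symmetric: s R t but not t R s.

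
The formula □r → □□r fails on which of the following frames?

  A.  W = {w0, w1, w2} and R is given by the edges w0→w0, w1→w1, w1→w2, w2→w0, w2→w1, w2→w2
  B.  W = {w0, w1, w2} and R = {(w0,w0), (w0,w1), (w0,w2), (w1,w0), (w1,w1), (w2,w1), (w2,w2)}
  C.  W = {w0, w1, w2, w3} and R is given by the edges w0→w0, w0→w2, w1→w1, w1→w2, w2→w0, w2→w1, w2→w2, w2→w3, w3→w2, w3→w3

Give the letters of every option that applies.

A, B, C

The schema □r → □□r is axiom 4; it is valid on a frame iff R is transitive.
(A) R is not transitive (w1 R w2 and w2 R w0 but not w1 R w0), so the schema fails here.
(B) R is not transitive (w1 R w0 and w0 R w2 but not w1 R w2), so the schema fails here.
(C) R is not transitive (w0 R w2 and w2 R w1 but not w0 R w1), so the schema fails here.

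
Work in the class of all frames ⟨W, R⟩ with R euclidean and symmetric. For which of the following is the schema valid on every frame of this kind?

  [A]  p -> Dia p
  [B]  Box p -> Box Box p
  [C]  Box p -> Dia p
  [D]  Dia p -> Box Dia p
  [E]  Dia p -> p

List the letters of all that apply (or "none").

A symmetric euclidean relation is transitive (uRv and vRw give vRu by symmetry, then uRw by the euclidean condition, applied at v).
(A) the dual of axiom T: valid iff R is reflexive. Such an R need not be reflexive — not valid.
(B) Box p -> Box Box p is axiom 4, which corresponds to transitivity. Every such R is transitive — valid.
(C) Box p -> Dia p (axiom D) characterises the serial frames. Such an R need not be serial — not valid.
(D) axiom 5: valid iff R is euclidean. Every such R is euclidean — valid.
(E) Dia p -> p is the converse of T; it holds exactly when R ⊆ identity. Such an R need not be a subset of the identity — not valid.

B, D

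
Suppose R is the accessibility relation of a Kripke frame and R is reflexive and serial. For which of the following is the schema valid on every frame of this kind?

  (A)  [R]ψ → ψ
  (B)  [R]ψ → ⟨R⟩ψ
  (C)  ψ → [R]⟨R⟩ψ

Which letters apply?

A, B

(A) [R]ψ → ψ is axiom T; it is valid on a frame exactly when R is reflexive. Every such R is reflexive, so valid.
(B) axiom D: valid iff R is serial. Every such R is serial — valid.
(C) ψ → [R]⟨R⟩ψ is axiom B, which corresponds to symmetry. Such an R need not be symmetric — not valid.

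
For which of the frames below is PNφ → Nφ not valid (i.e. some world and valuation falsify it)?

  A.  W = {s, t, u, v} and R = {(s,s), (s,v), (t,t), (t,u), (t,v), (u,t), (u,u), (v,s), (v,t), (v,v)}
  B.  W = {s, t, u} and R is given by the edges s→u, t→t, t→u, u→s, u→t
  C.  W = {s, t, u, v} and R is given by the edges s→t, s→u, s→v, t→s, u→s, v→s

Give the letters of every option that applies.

A, B, C

The schema PNφ → Nφ is the dual of axiom 5; it is valid on a frame iff R is euclidean.
(A) R is not euclidean (t R u and t R v but not u R v), so the schema fails here.
(B) R is not euclidean (u R s and u R t but not s R t), so the schema fails here.
(C) R is not euclidean (s R t and s R u but not t R u), so the schema fails here.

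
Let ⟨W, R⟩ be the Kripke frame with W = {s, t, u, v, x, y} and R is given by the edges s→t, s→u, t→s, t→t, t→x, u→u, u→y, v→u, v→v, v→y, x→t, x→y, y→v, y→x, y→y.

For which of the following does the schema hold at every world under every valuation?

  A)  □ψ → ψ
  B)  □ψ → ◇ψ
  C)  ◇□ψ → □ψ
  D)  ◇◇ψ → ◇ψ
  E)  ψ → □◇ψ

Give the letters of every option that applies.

R is not reflexive: not s R s.
R is not symmetric: s R u but not u R s.
R is not transitive: s R t and t R s but not s R s.
R is not euclidean: s R t and s R u but not t R u.
R is serial: every world has an R-successor.
(A) axiom T: valid iff R is reflexive. R is not reflexive — not valid.
(B) axiom D: valid iff R is serial. R is serial — valid.
(C) ◇□ψ → □ψ is the dual of axiom 5; it is valid on a frame exactly when R is euclidean. R is not euclidean, so not valid.
(D) the dual of axiom 4: valid iff R is transitive. R is not transitive — not valid.
(E) ψ → □◇ψ (axiom B) characterises the symmetric frames. R is not symmetric — not valid.

B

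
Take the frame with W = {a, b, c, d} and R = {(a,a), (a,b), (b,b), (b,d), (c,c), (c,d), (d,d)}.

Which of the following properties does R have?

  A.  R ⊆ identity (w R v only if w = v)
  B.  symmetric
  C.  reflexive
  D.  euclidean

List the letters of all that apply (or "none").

(A) not ⊆ identity: a R b with a ≠ b.
(B) not symmetric: a R b but not b R a.
(C) reflexive: each world relates to itself.
(D) not euclidean: a R b and a R a but not b R a.

C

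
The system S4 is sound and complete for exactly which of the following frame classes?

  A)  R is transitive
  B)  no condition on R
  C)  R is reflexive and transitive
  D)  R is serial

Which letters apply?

(A) this class determines K4, not S4.
(B) this class determines K, not S4.
(C) S4 is sound and complete for exactly this class.
(D) this class determines D, not S4.

C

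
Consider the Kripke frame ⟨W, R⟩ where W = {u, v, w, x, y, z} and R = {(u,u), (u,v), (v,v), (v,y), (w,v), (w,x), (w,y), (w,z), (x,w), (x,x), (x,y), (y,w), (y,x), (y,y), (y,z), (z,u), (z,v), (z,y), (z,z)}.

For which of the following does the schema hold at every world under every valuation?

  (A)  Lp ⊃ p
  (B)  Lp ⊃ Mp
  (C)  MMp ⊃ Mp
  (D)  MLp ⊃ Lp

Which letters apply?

B

R is not reflexive: not w R w.
R is not transitive: u R v and v R y but not u R y.
R is not euclidean: u R v and u R u but not v R u.
R is serial: every world has an R-successor.
(A) Lp ⊃ p (axiom T) characterises the reflexive frames. R is not reflexive — not valid.
(B) Lp ⊃ Mp is axiom D, which corresponds to seriality. R is serial — valid.
(C) MMp ⊃ Mp is the dual of axiom 4, which corresponds to transitivity. R is not transitive — not valid.
(D) MLp ⊃ Lp (the dual of axiom 5) characterises the euclidean frames. R is not euclidean — not valid.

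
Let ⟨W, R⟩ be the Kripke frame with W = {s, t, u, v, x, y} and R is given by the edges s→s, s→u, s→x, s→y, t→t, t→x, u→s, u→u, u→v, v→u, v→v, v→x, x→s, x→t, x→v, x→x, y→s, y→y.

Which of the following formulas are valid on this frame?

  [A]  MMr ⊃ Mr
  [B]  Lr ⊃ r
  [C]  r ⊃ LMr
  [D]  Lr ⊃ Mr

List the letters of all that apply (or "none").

B, C, D

R is reflexive: each world relates to itself.
R is symmetric: every R-edge is matched by its reverse.
R is not transitive: s R u and u R v but not s R v.
R is serial: every world has an R-successor.
(A) the dual of axiom 4: valid iff R is transitive. R is not transitive — not valid.
(B) axiom T: valid iff R is reflexive. R is reflexive — valid.
(C) r ⊃ LMr is axiom B, which corresponds to symmetry. R is symmetric — valid.
(D) Lr ⊃ Mr (axiom D) characterises the serial frames. R is serial — valid.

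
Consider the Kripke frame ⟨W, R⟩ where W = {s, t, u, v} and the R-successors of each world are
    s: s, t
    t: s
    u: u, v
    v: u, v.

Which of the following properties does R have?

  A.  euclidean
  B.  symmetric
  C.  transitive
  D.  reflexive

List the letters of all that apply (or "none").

B

(A) not euclidean: s R t and s R t but not t R t.
(B) symmetric: every R-edge is matched by its reverse.
(C) not transitive: t R s and s R t but not t R t.
(D) not reflexive: not t R t.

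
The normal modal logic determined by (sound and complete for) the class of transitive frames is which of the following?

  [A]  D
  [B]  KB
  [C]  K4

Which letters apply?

C

(A) D is determined by the class of serial frames.
(B) KB is determined by the class of symmetric frames.
(C) K4 is determined by exactly this class.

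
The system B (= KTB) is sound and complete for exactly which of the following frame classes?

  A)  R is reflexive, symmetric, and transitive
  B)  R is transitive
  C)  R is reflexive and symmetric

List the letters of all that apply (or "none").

(A) this class determines S5, not B (= KTB).
(B) this class determines K4, not B (= KTB).
(C) B (= KTB) is sound and complete for exactly this class.

C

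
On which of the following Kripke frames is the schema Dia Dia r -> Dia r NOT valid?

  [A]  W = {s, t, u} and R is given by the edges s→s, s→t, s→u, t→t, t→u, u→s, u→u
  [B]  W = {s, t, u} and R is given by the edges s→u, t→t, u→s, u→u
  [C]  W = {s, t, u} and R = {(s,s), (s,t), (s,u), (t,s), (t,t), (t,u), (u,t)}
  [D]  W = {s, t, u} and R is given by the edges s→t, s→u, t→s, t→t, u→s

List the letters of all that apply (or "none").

A, B, C, D

The schema Dia Dia r -> Dia r is the dual of axiom 4; it is valid on a frame iff R is transitive.
(A) R is not transitive (t R u and u R s but not t R s), so the schema fails here.
(B) R is not transitive (s R u and u R s but not s R s), so the schema fails here.
(C) R is not transitive (u R t and t R s but not u R s), so the schema fails here.
(D) R is not transitive (s R t and t R s but not s R s), so the schema fails here.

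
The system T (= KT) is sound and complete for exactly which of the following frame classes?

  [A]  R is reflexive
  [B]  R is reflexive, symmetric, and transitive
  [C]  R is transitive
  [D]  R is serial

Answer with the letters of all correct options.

A

(A) T (= KT) is sound and complete for exactly this class.
(B) this class determines S5, not T (= KT).
(C) this class determines K4, not T (= KT).
(D) this class determines D, not T (= KT).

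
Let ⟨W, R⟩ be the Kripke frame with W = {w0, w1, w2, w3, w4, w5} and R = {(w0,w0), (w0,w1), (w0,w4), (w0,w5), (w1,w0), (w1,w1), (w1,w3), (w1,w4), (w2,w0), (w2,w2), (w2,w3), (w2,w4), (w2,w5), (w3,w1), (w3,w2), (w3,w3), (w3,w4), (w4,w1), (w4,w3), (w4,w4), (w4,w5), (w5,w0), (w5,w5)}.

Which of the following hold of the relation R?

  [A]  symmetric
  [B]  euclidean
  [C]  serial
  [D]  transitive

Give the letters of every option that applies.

(A) not symmetric: w0 R w4 but not w4 R w0.
(B) not euclidean: w0 R w1 and w0 R w5 but not w1 R w5.
(C) serial: every world has an R-successor.
(D) not transitive: w0 R w1 and w1 R w3 but not w0 R w3.

C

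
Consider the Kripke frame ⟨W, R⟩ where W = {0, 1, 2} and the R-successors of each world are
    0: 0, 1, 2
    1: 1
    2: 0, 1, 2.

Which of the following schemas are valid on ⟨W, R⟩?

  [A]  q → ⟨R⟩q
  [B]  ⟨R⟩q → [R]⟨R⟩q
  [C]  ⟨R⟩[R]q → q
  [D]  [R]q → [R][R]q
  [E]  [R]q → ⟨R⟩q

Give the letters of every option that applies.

R is reflexive: each world relates to itself.
R is not symmetric: 0 R 1 but not 1 R 0.
R is transitive: R is closed under composition.
R is not euclidean: 0 R 1 and 0 R 0 but not 1 R 0.
R is serial: every world has an R-successor.
(A) q → ⟨R⟩q is the dual of axiom T, which corresponds to reflexivity. R is reflexive — valid.
(B) ⟨R⟩q → [R]⟨R⟩q (axiom 5) characterises the euclidean frames. R is not euclidean — not valid.
(C) ⟨R⟩[R]q → q (the dual of axiom B) characterises the symmetric frames. R is not symmetric — not valid.
(D) axiom 4: valid iff R is transitive. R is transitive — valid.
(E) [R]q → ⟨R⟩q (axiom D) characterises the serial frames. R is serial — valid.

A, D, E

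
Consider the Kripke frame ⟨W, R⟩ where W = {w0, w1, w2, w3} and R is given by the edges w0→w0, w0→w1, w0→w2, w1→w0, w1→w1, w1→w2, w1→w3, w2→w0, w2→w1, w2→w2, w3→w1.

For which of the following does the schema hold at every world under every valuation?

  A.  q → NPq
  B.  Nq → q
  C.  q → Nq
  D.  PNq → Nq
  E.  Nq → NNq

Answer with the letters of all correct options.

A

R is not reflexive: not w3 R w3.
R is symmetric: every R-edge is matched by its reverse.
R is not transitive: w0 R w1 and w1 R w3 but not w0 R w3.
R is not euclidean: w1 R w0 and w1 R w3 but not w0 R w3.
R is not a subset of the identity: w0 R w1 with w0 ≠ w1.
(A) q → NPq (axiom B) characterises the symmetric frames. R is symmetric — valid.
(B) Nq → q is axiom T, which corresponds to reflexivity. R is not reflexive — not valid.
(C) q → Nq is equivalent to ◇p→p; it holds exactly when R ⊆ identity. Here R ⊄ identity — not valid.
(D) PNq → Nq is the dual of axiom 5, which corresponds to the euclidean property. R is not euclidean — not valid.
(E) Nq → NNq is axiom 4, which corresponds to transitivity. R is not transitive — not valid.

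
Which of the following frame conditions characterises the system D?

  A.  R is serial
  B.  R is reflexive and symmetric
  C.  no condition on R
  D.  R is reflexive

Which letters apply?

A

(A) D is sound and complete for exactly this class.
(B) this class determines B (= KTB), not D.
(C) this class determines K, not D.
(D) this class determines T (= KT), not D.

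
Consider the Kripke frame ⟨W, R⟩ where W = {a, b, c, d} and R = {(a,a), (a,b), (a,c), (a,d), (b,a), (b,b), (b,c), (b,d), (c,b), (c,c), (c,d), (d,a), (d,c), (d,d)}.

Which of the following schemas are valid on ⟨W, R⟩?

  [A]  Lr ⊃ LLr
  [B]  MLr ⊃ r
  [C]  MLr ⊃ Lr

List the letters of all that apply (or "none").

R is not symmetric: a R c but not c R a.
R is not transitive: c R b and b R a but not c R a.
R is not euclidean: a R c and a R a but not c R a.
(A) Lr ⊃ LLr is axiom 4, which corresponds to transitivity. R is not transitive — not valid.
(B) the dual of axiom B: valid iff R is symmetric. R is not symmetric — not valid.
(C) MLr ⊃ Lr (the dual of axiom 5) characterises the euclidean frames. R is not euclidean — not valid.

none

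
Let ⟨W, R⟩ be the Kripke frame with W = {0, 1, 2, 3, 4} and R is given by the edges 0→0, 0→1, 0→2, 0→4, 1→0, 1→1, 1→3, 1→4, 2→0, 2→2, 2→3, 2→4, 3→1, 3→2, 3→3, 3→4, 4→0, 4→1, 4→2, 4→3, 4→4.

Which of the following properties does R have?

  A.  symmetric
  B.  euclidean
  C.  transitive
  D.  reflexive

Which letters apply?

A, D

(A) symmetric: every R-edge is matched by its reverse.
(B) not euclidean: 0 R 1 and 0 R 2 but not 1 R 2.
(C) not transitive: 0 R 1 and 1 R 3 but not 0 R 3.
(D) reflexive: each world relates to itself.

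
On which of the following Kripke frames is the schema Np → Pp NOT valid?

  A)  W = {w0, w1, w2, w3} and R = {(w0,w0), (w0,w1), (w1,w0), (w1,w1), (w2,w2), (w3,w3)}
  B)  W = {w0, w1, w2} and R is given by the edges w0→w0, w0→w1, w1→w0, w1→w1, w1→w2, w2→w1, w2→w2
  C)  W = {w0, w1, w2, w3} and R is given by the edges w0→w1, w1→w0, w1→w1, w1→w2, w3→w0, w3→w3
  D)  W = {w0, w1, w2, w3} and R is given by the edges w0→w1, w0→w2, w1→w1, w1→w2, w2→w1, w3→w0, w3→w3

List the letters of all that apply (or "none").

C

The schema Np → Pp is axiom D; it is valid on a frame iff R is serial.
(A) R is serial (every world has an R-successor), so the schema is valid here.
(B) R is serial (every world has an R-successor), so the schema is valid here.
(C) R is not serial (w2 has no R-successor), so the schema fails here.
(D) R is serial (every world has an R-successor), so the schema is valid here.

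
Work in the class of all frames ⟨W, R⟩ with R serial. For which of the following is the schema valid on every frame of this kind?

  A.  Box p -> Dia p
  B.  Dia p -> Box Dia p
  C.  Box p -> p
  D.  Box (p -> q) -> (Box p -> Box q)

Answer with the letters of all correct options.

A, D

(A) Box p -> Dia p is axiom D, which corresponds to seriality. Every such R is serial — valid.
(B) axiom 5: valid iff R is euclidean. Such an R need not be euclidean — not valid.
(C) Box p -> p (axiom T) characterises the reflexive frames. Such an R need not be reflexive — not valid.
(D) Box (p -> q) -> (Box p -> Box q) is axiom K, valid on every Kripke frame — valid.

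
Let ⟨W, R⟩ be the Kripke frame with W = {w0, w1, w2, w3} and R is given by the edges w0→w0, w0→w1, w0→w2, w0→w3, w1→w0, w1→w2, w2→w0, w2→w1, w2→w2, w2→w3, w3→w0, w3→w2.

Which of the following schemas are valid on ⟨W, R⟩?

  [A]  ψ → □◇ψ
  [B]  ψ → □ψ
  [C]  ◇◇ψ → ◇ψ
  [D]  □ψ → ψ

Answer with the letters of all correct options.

R is not reflexive: not w1 R w1.
R is symmetric: every R-edge is matched by its reverse.
R is not transitive: w1 R w0 and w0 R w1 but not w1 R w1.
R is not a subset of the identity: w0 R w1 with w0 ≠ w1.
(A) axiom B: valid iff R is symmetric. R is symmetric — valid.
(B) ψ → □ψ is valid only on frames where every R-edge is a self-loop. Here R ⊄ identity — not valid.
(C) ◇◇ψ → ◇ψ is the dual of axiom 4, which corresponds to transitivity. R is not transitive — not valid.
(D) □ψ → ψ is axiom T, which corresponds to reflexivity. R is not reflexive — not valid.

A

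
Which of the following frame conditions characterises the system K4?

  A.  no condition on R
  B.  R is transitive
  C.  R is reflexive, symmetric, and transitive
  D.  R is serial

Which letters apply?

B

(A) this class determines K, not K4.
(B) K4 is sound and complete for exactly this class.
(C) this class determines S5, not K4.
(D) this class determines D, not K4.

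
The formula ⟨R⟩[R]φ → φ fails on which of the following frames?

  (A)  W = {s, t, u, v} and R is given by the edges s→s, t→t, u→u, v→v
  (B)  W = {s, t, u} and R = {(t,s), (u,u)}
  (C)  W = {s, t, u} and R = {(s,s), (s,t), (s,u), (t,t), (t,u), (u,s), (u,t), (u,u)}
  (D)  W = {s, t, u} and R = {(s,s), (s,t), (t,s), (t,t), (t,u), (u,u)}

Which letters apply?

B, C, D

The schema ⟨R⟩[R]φ → φ is the dual of axiom B; it is valid on a frame iff R is symmetric.
(A) R is symmetric (every R-edge is matched by its reverse), so the schema is valid here.
(B) R is not symmetric (t R s but not s R t), so the schema fails here.
(C) R is not symmetric (s R t but not t R s), so the schema fails here.
(D) R is not symmetric (t R u but not u R t), so the schema fails here.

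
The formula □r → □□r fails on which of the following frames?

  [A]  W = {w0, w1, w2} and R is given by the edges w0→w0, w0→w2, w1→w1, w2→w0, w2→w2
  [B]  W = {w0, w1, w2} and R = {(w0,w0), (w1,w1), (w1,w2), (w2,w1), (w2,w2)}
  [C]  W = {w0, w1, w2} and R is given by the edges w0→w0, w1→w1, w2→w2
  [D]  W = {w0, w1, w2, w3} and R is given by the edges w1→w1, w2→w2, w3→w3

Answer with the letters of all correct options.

The schema □r → □□r is axiom 4; it is valid on a frame iff R is transitive.
(A) R is transitive (R is closed under composition), so the schema is valid here.
(B) R is transitive (R is closed under composition), so the schema is valid here.
(C) R is transitive (R is closed under composition), so the schema is valid here.
(D) R is transitive (R is closed under composition), so the schema is valid here.

none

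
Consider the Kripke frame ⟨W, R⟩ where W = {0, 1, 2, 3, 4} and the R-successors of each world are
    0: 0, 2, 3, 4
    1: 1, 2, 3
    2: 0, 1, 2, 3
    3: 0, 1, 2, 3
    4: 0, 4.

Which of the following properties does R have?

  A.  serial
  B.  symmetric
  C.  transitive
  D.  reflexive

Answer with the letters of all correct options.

(A) serial: every world has an R-successor.
(B) symmetric: every R-edge is matched by its reverse.
(C) not transitive: 0 R 2 and 2 R 1 but not 0 R 1.
(D) reflexive: each world relates to itself.

A, B, D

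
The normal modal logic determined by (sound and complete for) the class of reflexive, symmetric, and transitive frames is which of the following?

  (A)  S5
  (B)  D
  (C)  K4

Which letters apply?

A

(A) S5 is determined by exactly this class.
(B) D is determined by the class of serial frames.
(C) K4 is determined by the class of transitive frames.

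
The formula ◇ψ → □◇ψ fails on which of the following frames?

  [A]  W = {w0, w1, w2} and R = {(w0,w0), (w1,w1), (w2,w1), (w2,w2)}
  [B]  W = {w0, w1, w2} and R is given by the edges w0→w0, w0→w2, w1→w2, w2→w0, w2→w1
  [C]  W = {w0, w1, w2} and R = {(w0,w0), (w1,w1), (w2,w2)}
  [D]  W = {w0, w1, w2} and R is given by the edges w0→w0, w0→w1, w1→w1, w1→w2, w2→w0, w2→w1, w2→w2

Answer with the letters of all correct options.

The schema ◇ψ → □◇ψ is axiom 5; it is valid on a frame iff R is euclidean.
(A) R is not euclidean (w2 R w1 and w2 R w2 but not w1 R w2), so the schema fails here.
(B) R is not euclidean (w2 R w0 and w2 R w1 but not w0 R w1), so the schema fails here.
(C) R is euclidean (any two R-successors of the same world are R-related), so the schema is valid here.
(D) R is not euclidean (w0 R w1 and w0 R w0 but not w1 R w0), so the schema fails here.

A, B, D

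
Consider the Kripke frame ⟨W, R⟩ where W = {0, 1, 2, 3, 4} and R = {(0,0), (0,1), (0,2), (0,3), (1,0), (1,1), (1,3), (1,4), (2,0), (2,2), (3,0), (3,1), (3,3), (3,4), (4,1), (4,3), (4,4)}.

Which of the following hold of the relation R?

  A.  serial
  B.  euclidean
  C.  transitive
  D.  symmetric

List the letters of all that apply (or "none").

A, D

(A) serial: every world has an R-successor.
(B) not euclidean: 0 R 1 and 0 R 2 but not 1 R 2.
(C) not transitive: 0 R 1 and 1 R 4 but not 0 R 4.
(D) symmetric: every R-edge is matched by its reverse.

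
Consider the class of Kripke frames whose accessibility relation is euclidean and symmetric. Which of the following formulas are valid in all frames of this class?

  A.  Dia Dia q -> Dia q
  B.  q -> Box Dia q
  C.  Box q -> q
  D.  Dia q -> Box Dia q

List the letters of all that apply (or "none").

A, B, D

A symmetric euclidean relation is transitive (uRv and vRw give vRu by symmetry, then uRw by the euclidean condition, applied at v).
(A) Dia Dia q -> Dia q is the dual of axiom 4, which corresponds to transitivity. Every such R is transitive — valid.
(B) axiom B: valid iff R is symmetric. Every such R is symmetric — valid.
(C) Box q -> q is axiom T, which corresponds to reflexivity. Such an R need not be reflexive — not valid.
(D) Dia q -> Box Dia q is axiom 5; it is valid on a frame exactly when R is euclidean. Every such R is euclidean, so valid.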